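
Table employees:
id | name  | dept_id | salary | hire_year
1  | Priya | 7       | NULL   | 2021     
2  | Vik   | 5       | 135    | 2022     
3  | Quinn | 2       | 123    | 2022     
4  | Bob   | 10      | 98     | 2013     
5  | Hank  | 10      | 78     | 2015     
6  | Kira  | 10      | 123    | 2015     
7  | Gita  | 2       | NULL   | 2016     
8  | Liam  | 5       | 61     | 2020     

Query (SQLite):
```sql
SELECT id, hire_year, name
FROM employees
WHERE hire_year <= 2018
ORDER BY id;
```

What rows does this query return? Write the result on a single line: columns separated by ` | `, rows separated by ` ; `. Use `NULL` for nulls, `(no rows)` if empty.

hire_year <= 2018: ids {4, 5, 6, 7}

4 | 2013 | Bob ; 5 | 2015 | Hank ; 6 | 2015 | Kira ; 7 | 2016 | Gita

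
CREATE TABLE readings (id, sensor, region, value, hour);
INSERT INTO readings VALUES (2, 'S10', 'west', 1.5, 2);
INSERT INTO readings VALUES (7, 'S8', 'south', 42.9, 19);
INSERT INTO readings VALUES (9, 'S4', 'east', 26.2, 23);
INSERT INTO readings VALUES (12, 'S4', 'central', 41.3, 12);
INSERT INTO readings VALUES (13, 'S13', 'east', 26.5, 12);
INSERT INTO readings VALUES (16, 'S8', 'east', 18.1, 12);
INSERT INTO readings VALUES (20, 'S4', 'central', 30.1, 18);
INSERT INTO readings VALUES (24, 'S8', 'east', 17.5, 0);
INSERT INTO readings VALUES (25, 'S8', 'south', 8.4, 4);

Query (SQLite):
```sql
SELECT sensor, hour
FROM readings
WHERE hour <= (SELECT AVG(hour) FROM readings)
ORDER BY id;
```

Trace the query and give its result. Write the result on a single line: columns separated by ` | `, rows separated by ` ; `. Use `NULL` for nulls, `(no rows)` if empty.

S10 | 2 ; S8 | 0 ; S8 | 4

Scalar subquery: AVG(hour) over all readings rows = 11.333333 (≈; comparison uses full precision).
Keep rows where hour <= that value.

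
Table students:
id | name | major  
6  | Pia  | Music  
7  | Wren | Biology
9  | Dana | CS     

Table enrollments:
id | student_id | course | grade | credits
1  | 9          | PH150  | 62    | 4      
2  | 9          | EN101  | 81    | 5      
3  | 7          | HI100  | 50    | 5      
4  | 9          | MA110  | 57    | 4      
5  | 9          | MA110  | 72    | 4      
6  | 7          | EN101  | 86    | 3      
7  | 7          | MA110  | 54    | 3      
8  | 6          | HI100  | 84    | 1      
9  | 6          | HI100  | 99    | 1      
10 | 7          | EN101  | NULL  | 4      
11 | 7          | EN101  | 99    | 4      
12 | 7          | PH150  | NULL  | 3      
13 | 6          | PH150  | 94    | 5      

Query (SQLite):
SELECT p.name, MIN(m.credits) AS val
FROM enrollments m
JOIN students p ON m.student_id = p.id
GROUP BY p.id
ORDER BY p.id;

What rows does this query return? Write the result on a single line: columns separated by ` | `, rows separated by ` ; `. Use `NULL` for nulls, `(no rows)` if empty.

Join each enrollments row to its students via student_id.
Group joined rows by students.id; compute MIN(m.credits) per group.
  6: ids {8, 9, 13} → MIN(m.credits)=1
  7: ids {3, 6, 7, 10, 11, 12} → MIN(m.credits)=3
  9: ids {1, 2, 4, 5} → MIN(m.credits)=4

Pia | 1 ; Wren | 3 ; Dana | 4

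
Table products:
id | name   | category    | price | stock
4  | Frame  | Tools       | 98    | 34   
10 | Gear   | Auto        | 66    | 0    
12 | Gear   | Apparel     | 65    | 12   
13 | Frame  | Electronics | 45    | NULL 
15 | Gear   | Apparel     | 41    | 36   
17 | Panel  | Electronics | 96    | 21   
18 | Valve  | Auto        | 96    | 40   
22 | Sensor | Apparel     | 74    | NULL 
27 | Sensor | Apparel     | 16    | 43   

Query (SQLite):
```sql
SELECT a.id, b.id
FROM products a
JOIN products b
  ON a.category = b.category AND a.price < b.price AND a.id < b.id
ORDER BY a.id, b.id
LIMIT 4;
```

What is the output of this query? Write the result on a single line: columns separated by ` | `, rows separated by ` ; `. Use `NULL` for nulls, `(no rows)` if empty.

Pairs (a,b) with same category, a.price < b.price, a.id < b.id.
category groups: Apparel:{12,15,22,27} Auto:{10,18} Electronics:{13,17} Tools:{4}
Ordered by (a.id, b.id); first 4.

10 | 18 ; 12 | 22 ; 13 | 17 ; 15 | 22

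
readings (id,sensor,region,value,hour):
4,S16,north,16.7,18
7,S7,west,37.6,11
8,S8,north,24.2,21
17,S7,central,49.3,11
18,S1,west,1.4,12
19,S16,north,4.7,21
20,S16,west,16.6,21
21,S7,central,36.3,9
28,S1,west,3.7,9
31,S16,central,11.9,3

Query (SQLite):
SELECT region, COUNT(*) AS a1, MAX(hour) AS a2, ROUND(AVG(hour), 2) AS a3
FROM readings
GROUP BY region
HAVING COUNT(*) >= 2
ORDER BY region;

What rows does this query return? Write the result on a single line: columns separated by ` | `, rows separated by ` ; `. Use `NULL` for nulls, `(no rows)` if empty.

central | 3 | 11 | 7.67 ; north | 3 | 21 | 20 ; west | 4 | 21 | 13.25

Group readings by region.
Per group compute: COUNT(*), MAX(hour), ROUND(AVG(hour), 2).
HAVING: drop groups with fewer than 2 rows.
  central: ids {17, 21, 31} → COUNT(*)=3, MAX(hour)=11, ROUND(AVG(hour), 2)=7.67
  north: ids {4, 8, 19} → COUNT(*)=3, MAX(hour)=21, ROUND(AVG(hour), 2)=20
  west: ids {7, 18, 20, 28} → COUNT(*)=4, MAX(hour)=21, ROUND(AVG(hour), 2)=13.25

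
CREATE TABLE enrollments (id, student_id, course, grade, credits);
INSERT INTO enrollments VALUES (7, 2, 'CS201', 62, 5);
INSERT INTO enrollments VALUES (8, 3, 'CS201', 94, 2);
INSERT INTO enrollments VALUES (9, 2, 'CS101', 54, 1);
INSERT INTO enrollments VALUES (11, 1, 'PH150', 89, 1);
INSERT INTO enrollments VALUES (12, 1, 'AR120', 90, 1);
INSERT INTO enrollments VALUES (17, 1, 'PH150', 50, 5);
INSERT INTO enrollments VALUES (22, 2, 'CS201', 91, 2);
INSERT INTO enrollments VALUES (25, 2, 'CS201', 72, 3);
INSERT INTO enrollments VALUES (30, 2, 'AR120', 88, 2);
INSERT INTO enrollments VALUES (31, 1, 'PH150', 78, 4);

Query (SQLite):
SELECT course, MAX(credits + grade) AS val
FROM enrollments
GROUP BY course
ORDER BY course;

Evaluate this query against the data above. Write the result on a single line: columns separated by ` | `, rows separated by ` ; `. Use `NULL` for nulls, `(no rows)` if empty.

AR120 | 91 ; CS101 | 55 ; CS201 | 96 ; PH150 | 90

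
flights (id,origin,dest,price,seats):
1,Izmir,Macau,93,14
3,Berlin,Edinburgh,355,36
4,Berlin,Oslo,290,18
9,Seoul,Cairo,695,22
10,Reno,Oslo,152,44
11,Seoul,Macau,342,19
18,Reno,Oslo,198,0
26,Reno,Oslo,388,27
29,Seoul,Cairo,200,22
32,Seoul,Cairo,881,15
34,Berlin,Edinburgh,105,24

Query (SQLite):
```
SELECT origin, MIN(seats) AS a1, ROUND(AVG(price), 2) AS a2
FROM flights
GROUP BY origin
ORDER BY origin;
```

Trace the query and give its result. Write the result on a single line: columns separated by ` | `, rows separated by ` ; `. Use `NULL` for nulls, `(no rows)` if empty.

Berlin | 18 | 250 ; Izmir | 14 | 93 ; Reno | 0 | 246 ; Seoul | 15 | 529.5

Group flights by origin.
Per group compute: MIN(seats), ROUND(AVG(price), 2).
  Berlin: ids {3, 4, 34} → MIN(seats)=18, ROUND(AVG(price), 2)=250
  Izmir: ids {1} → MIN(seats)=14, ROUND(AVG(price), 2)=93
  Reno: ids {10, 18, 26} → MIN(seats)=0, ROUND(AVG(price), 2)=246
  Seoul: ids {9, 11, 29, 32} → MIN(seats)=15, ROUND(AVG(price), 2)=529.5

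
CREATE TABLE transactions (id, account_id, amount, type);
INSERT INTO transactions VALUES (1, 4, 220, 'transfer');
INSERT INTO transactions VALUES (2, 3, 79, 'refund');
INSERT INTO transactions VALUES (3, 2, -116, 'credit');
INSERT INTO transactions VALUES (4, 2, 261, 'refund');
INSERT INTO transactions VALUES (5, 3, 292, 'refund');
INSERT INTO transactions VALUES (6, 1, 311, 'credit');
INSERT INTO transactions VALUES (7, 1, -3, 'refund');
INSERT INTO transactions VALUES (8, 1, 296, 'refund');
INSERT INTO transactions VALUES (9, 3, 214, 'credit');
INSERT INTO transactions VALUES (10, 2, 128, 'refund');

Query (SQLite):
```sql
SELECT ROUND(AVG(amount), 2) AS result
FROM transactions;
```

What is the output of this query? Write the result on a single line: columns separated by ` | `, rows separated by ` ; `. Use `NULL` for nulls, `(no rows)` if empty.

All amount values: [220, 79, -116, 261, 292, 311, -3, 296, 214, 128].
AVG = 1682 / 10 (rounded to 2 dp).

168.2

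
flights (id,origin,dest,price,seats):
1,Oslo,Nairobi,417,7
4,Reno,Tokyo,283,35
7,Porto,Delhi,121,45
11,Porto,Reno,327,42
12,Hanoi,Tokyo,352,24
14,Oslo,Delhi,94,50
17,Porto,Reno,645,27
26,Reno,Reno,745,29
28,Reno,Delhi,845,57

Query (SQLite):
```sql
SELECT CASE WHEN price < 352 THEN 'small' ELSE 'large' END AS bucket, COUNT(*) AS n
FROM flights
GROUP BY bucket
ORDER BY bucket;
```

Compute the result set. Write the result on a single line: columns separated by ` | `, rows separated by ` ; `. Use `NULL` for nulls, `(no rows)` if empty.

large | 5 ; small | 4

Bucket rows by price < 352 → 'small' else 'large'; count each bucket.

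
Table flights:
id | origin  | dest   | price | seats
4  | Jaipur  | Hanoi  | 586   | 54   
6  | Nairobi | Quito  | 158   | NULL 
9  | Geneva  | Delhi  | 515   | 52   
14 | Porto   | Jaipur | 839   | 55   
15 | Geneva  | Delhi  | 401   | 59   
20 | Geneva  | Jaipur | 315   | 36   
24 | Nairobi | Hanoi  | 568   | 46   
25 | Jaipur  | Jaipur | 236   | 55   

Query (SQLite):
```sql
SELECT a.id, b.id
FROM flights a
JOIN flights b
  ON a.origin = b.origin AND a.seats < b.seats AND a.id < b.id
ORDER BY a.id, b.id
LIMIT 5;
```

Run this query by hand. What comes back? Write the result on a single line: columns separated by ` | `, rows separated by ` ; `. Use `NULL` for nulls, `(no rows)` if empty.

4 | 25 ; 9 | 15

Pairs (a,b) with same origin, a.seats < b.seats, a.id < b.id.
origin groups: Geneva:{9,15,20} Jaipur:{4,25} Nairobi:{6,24} Porto:{14}
Ordered by (a.id, b.id); first 5.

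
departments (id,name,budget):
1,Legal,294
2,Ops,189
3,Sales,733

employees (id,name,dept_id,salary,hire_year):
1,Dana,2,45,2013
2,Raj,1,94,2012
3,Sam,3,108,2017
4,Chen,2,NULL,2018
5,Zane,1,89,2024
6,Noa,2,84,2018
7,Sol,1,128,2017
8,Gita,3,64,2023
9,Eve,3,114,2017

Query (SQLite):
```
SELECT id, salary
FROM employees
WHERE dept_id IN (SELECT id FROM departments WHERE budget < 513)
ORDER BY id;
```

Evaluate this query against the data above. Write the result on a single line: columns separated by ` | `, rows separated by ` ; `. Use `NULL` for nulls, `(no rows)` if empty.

1 | 45 ; 2 | 94 ; 4 | NULL ; 5 | 89 ; 6 | 84 ; 7 | 128

Inner query: departments.id where budget < 513.
Outer: keep employees rows whose dept_id is in that set.
Inner query → {1, 2}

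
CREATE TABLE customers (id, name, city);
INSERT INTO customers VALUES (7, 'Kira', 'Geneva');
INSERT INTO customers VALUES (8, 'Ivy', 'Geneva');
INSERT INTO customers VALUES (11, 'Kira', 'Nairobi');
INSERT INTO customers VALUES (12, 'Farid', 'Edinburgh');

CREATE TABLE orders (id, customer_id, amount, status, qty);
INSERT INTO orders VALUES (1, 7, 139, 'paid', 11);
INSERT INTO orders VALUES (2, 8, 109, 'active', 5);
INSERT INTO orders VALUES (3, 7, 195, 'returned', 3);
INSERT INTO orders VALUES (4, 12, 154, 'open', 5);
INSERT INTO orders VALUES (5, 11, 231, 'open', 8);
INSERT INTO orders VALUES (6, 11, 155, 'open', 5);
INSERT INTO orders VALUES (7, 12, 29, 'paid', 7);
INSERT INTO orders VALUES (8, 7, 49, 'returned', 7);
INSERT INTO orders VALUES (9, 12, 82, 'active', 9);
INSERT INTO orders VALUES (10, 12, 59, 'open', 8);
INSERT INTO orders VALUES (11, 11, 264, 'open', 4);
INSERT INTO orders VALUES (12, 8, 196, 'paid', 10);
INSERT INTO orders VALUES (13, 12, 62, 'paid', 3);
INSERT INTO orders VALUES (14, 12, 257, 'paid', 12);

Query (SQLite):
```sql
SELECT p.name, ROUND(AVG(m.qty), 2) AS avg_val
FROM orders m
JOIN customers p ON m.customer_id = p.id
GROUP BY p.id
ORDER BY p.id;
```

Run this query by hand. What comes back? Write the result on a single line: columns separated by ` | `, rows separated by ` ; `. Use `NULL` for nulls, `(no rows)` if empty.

Join each orders row to its customers via customer_id.
Group joined rows by customers.id; compute ROUND(AVG(m.qty), 2) per group.
  7: ids {1, 3, 8} → ROUND(AVG(m.qty), 2)=7
  8: ids {2, 12} → ROUND(AVG(m.qty), 2)=7.5
  11: ids {5, 6, 11} → ROUND(AVG(m.qty), 2)=5.67
  12: ids {4, 7, 9, 10, 13, 14} → ROUND(AVG(m.qty), 2)=7.33

Kira | 7 ; Ivy | 7.5 ; Kira | 5.67 ; Farid | 7.33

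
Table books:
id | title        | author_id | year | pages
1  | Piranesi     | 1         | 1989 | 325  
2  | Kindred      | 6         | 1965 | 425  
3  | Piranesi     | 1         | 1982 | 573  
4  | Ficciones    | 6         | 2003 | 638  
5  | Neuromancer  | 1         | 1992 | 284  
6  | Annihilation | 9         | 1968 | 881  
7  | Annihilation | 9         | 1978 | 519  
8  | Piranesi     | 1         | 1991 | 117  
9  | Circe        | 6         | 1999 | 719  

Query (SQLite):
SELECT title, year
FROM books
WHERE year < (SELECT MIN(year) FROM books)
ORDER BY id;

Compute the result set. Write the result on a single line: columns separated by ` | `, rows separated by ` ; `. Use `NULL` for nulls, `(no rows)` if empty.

(no rows)

Scalar subquery: MIN(year) over all books rows = 1965.
Keep rows where year < that value.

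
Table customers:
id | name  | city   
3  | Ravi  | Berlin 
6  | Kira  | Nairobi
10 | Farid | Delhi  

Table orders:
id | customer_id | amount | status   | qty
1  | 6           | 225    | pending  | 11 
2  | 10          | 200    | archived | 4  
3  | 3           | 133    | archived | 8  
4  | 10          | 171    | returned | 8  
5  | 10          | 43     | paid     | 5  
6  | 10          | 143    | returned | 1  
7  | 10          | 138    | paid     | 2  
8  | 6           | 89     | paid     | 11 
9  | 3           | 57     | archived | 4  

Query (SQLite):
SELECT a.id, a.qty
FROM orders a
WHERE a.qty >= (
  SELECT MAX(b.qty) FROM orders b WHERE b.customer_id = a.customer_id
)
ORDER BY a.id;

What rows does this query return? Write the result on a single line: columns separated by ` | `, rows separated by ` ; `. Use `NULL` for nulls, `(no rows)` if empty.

For each orders row a, compute MAX(qty) over rows sharing a.customer_id.
Keep row a if a.qty >= that per-group MAX.
  customer_id=3: MAX(qty) = 8
  customer_id=6: MAX(qty) = 11
  customer_id=10: MAX(qty) = 8

1 | 11 ; 3 | 8 ; 4 | 8 ; 8 | 11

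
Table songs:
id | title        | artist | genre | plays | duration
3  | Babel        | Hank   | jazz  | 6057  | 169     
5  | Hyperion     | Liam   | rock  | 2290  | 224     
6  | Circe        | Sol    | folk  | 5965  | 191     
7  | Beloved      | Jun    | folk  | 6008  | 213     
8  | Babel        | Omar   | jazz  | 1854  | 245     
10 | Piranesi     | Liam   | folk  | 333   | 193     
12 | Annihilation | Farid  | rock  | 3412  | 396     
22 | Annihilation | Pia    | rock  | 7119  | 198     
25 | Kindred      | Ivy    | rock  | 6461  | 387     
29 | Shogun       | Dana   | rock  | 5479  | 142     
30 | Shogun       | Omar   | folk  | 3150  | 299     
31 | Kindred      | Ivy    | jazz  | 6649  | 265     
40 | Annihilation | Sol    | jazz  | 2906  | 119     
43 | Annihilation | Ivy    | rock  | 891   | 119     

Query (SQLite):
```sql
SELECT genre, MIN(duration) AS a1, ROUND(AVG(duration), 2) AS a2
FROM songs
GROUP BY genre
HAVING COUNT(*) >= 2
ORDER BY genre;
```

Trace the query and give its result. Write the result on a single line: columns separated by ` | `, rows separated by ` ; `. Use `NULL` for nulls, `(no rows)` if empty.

folk | 191 | 224 ; jazz | 119 | 199.5 ; rock | 119 | 244.33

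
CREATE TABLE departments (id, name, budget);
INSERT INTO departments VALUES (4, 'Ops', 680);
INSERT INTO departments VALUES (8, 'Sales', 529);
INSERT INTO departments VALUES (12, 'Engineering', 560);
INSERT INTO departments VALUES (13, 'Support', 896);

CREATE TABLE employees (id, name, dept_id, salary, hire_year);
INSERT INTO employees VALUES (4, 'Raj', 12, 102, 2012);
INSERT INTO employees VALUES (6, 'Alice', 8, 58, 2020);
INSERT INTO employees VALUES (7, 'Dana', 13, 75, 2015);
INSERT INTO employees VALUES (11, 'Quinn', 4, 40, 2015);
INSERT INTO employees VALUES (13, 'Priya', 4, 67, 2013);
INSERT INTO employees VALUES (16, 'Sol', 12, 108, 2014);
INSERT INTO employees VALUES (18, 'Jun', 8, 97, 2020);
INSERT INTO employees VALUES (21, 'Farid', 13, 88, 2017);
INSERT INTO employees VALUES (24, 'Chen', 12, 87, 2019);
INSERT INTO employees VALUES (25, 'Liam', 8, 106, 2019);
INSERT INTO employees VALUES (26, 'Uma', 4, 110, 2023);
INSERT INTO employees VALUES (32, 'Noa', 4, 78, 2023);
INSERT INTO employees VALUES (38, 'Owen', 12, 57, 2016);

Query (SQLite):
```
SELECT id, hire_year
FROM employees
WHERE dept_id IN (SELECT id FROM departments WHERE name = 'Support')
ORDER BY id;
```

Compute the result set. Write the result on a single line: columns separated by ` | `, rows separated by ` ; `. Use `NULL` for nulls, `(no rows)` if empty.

Inner query: departments.id where name = 'Support'.
Outer: keep employees rows whose dept_id is in that set.
Inner query → {13}

7 | 2015 ; 21 | 2017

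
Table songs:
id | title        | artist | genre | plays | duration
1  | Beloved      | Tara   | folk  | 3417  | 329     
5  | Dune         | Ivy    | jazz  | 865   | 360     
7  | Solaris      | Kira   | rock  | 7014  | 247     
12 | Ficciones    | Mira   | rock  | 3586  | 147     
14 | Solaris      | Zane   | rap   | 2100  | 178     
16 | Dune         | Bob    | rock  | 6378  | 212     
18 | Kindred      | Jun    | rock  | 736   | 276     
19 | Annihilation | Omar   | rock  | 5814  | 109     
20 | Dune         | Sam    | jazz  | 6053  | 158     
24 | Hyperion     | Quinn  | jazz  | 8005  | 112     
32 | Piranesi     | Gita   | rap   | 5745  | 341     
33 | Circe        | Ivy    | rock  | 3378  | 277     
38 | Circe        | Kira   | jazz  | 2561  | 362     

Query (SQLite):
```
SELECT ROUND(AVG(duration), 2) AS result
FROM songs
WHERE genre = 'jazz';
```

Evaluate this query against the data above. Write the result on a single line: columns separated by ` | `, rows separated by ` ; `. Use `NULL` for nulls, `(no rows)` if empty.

Rows where genre='jazz' → duration values: [360, 158, 112, 362].
AVG = 992 / 4 (rounded to 2 dp).

248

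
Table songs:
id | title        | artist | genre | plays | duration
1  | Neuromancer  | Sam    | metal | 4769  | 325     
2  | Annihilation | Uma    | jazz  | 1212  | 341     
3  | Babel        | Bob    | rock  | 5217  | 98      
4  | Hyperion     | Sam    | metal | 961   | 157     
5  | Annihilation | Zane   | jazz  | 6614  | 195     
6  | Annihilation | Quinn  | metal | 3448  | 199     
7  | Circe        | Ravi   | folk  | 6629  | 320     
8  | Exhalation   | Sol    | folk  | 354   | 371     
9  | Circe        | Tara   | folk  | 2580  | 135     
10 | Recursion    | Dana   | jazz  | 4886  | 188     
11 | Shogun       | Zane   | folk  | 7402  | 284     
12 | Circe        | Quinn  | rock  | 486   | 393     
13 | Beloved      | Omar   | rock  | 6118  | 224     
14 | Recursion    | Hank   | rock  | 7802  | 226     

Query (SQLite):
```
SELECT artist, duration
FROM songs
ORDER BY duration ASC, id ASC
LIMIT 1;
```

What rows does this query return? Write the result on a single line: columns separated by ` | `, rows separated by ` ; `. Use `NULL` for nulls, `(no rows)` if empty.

Bob | 98

Sort by duration asc, tiebreak id asc: (98, id=3), (135, id=9), (157, id=4), (188, id=10) …. Take first 1.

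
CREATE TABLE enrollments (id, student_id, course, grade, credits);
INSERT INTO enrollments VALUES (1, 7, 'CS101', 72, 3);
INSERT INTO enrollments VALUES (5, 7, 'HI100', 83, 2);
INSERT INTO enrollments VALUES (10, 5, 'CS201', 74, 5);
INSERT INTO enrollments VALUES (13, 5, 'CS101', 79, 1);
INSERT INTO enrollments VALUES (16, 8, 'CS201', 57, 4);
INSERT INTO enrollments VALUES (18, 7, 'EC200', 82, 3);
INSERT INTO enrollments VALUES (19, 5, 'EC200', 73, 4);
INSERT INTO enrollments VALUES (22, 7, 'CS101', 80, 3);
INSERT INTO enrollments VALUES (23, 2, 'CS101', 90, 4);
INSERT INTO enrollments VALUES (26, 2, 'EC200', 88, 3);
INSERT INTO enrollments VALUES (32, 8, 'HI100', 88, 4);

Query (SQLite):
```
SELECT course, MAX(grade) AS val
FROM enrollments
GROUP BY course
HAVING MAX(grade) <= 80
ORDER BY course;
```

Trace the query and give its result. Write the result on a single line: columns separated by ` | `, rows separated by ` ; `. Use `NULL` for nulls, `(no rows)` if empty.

CS201 | 74

Partition enrollments by course; compute MAX(grade) within each group.
HAVING: keep groups where MAX(grade) <= 80.
  CS101: ids {1, 13, 22, 23} → MAX(grade)=90
  CS201: ids {10, 16} → MAX(grade)=74
  EC200: ids {18, 19, 26} → MAX(grade)=88
  HI100: ids {5, 32} → MAX(grade)=88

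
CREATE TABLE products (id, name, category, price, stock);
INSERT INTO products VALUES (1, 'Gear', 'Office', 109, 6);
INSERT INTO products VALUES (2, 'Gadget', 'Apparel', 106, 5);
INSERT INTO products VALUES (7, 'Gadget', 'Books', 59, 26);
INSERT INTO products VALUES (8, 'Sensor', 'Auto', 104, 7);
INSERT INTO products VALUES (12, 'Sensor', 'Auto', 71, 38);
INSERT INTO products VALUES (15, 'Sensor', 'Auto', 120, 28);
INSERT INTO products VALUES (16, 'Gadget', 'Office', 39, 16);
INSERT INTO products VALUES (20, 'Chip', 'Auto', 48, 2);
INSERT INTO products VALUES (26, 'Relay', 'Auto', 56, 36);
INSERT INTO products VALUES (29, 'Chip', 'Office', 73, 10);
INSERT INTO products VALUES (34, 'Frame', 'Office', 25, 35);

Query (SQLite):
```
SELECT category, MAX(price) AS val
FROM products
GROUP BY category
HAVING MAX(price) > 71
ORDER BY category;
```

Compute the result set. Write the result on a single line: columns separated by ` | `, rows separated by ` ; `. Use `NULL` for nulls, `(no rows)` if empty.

Partition products by category; compute MAX(price) within each group.
HAVING: keep groups where MAX(price) > 71.
  Apparel: ids {2} → MAX(price)=106
  Auto: ids {8, 12, 15, 20, 26} → MAX(price)=120
  Books: ids {7} → MAX(price)=59
  Office: ids {1, 16, 29, 34} → MAX(price)=109

Apparel | 106 ; Auto | 120 ; Office | 109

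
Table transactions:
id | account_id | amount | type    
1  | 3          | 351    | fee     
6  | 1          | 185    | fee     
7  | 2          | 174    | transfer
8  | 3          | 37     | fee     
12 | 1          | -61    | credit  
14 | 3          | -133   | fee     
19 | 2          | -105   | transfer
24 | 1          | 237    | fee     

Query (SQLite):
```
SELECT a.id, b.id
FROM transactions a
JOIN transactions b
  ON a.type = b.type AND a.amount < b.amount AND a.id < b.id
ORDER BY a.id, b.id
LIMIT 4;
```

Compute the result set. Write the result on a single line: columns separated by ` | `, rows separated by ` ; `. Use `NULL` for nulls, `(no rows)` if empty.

6 | 24 ; 8 | 24 ; 14 | 24

Pairs (a,b) with same type, a.amount < b.amount, a.id < b.id.
type groups: credit:{12} fee:{1,6,8,14,24} transfer:{7,19}
Ordered by (a.id, b.id); first 4.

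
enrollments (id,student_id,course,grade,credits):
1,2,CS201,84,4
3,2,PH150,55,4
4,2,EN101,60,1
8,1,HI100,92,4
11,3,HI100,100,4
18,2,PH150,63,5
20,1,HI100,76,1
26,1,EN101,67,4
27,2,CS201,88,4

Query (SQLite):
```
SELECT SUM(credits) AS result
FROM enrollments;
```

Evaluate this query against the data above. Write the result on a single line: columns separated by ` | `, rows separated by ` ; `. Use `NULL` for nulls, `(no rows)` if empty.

All credits values: [4, 4, 1, 4, 4, 5, 1, 4, 4].
SUM of non-NULL values = 31.

31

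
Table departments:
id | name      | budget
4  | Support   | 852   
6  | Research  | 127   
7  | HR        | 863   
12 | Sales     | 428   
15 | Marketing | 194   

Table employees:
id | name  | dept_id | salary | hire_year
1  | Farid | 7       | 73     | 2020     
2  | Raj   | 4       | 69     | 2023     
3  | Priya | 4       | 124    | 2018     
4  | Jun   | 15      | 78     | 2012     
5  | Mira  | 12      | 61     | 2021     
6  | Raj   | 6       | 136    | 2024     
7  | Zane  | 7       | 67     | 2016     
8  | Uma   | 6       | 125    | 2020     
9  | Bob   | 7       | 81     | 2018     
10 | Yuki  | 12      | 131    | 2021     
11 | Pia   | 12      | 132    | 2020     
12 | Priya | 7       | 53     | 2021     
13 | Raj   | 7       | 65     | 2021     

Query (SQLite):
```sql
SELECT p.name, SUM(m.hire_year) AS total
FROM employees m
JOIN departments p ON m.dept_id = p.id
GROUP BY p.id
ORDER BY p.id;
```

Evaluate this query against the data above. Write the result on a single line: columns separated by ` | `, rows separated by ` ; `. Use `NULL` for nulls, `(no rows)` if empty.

Join each employees row to its departments via dept_id.
Group joined rows by departments.id; compute SUM(m.hire_year) per group.
  4: ids {2, 3} → SUM(m.hire_year)=4041
  6: ids {6, 8} → SUM(m.hire_year)=4044
  7: ids {1, 7, 9, 12, 13} → SUM(m.hire_year)=10096
  12: ids {5, 10, 11} → SUM(m.hire_year)=6062
  15: ids {4} → SUM(m.hire_year)=2012

Support | 4041 ; Research | 4044 ; HR | 10096 ; Sales | 6062 ; Marketing | 2012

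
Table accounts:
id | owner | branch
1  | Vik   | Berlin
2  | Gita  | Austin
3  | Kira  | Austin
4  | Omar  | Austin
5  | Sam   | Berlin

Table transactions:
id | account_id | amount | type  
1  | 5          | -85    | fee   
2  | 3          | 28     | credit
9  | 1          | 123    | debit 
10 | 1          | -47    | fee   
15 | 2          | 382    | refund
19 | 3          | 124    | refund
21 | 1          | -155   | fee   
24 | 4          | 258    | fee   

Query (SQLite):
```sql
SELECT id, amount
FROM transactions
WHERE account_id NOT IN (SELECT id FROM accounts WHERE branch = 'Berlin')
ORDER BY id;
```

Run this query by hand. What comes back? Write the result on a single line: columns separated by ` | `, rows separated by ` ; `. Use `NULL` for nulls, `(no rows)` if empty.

2 | 28 ; 15 | 382 ; 19 | 124 ; 24 | 258

Inner query: accounts.id where branch = 'Berlin'.
Outer: keep transactions rows whose account_id is not in that set.
Inner query → {1, 5}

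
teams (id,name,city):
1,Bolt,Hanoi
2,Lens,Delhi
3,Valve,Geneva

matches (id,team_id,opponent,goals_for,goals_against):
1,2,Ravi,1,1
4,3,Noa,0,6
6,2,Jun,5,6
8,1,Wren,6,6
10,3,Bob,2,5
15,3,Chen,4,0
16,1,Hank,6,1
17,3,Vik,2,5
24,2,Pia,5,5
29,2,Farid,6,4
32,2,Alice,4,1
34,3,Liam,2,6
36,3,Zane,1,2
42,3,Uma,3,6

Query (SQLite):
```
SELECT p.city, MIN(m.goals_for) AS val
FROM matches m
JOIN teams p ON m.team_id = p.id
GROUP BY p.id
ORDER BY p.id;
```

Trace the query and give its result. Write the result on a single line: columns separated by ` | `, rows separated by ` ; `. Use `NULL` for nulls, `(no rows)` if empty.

Join each matches row to its teams via team_id.
Group joined rows by teams.id; compute MIN(m.goals_for) per group.
  1: ids {8, 16} → MIN(m.goals_for)=6
  2: ids {1, 6, 24, 29, 32} → MIN(m.goals_for)=1
  3: ids {4, 10, 15, 17, 34, 36, 42} → MIN(m.goals_for)=0

Hanoi | 6 ; Delhi | 1 ; Geneva | 0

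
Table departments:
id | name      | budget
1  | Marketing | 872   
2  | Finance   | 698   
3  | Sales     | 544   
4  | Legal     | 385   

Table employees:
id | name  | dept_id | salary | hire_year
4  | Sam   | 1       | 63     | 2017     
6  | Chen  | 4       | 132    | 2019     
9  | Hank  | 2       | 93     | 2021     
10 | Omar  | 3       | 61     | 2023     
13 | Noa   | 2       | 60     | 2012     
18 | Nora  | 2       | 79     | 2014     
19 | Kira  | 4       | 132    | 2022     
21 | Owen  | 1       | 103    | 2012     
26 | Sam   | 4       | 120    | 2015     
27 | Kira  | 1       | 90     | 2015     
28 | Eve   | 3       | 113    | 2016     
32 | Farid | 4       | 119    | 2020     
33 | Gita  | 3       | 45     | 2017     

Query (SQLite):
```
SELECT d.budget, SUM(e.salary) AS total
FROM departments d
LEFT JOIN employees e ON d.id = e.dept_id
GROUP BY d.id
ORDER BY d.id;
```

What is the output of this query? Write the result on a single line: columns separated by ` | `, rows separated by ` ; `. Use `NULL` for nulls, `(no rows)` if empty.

872 | 256 ; 698 | 232 ; 544 | 219 ; 385 | 503

LEFT JOIN keeps every departments row; unmatched ones get NULL for employees columns.
Group by departments.id and compute SUM(e.salary). SUM over an all-NULL group is NULL.
  1: ids {4, 21, 27} → SUM(e.salary)=256
  2: ids {9, 13, 18} → SUM(e.salary)=232
  3: ids {10, 28, 33} → SUM(e.salary)=219
  4: ids {6, 19, 26, 32} → SUM(e.salary)=503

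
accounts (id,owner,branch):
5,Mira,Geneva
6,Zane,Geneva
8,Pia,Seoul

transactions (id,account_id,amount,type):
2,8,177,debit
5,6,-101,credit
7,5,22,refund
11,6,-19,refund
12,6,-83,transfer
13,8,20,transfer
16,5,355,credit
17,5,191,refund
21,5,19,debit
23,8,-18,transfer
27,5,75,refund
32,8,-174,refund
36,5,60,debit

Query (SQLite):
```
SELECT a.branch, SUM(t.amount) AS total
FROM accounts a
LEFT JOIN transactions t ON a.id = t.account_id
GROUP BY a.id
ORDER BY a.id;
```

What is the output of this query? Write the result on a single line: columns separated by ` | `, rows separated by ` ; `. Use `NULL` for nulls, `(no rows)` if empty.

LEFT JOIN keeps every accounts row; unmatched ones get NULL for transactions columns.
Group by accounts.id and compute SUM(t.amount). SUM over an all-NULL group is NULL.
  5: ids {7, 16, 17, 21, 27, 36} → SUM(t.amount)=722
  6: ids {5, 11, 12} → SUM(t.amount)=-203
  8: ids {2, 13, 23, 32} → SUM(t.amount)=5

Geneva | 722 ; Geneva | -203 ; Seoul | 5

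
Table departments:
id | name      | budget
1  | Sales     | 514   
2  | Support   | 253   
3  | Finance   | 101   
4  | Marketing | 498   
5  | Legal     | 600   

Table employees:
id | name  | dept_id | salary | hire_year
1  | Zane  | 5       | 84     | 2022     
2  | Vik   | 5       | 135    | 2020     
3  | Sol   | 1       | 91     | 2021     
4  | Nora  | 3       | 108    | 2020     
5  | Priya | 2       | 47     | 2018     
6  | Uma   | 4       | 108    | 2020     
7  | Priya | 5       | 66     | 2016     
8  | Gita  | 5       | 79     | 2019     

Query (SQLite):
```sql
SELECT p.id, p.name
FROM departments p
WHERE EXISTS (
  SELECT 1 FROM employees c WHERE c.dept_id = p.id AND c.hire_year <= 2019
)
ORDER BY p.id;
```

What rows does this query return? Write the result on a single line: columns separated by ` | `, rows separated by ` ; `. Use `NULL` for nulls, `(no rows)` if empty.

For each departments row, check whether any employees with matching dept_id has hire_year <= 2019.
Keep rows where that is true.

2 | Support ; 5 | Legal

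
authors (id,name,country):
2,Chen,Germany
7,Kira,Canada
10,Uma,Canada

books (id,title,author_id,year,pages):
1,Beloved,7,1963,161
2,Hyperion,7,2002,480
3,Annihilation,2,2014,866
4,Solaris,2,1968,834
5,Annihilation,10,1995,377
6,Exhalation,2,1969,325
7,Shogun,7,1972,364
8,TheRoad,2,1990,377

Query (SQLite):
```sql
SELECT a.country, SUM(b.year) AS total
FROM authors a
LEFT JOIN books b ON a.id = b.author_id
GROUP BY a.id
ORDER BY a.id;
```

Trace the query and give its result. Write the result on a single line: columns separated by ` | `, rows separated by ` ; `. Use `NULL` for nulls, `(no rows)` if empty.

LEFT JOIN keeps every authors row; unmatched ones get NULL for books columns.
Group by authors.id and compute SUM(b.year). SUM over an all-NULL group is NULL.
  2: ids {3, 4, 6, 8} → SUM(b.year)=7941
  7: ids {1, 2, 7} → SUM(b.year)=5937
  10: ids {5} → SUM(b.year)=1995

Germany | 7941 ; Canada | 5937 ; Canada | 1995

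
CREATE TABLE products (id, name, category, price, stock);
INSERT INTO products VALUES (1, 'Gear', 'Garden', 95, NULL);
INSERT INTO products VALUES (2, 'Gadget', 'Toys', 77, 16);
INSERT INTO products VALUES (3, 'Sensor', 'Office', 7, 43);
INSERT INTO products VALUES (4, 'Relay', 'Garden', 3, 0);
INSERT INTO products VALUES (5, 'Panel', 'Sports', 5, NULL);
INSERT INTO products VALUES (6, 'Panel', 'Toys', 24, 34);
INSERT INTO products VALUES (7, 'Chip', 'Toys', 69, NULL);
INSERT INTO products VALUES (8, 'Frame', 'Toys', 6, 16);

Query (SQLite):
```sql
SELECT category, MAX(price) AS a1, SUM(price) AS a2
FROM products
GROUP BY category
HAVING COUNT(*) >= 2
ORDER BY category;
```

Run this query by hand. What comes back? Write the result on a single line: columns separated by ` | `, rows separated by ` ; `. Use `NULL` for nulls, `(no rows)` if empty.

Group products by category.
Per group compute: MAX(price), SUM(price).
HAVING: drop groups with fewer than 2 rows.
  Garden: ids {1, 4} → MAX(price)=95, SUM(price)=98
  Office: ids {3} → MAX(price)=7, SUM(price)=7
  Sports: ids {5} → MAX(price)=5, SUM(price)=5
  Toys: ids {2, 6, 7, 8} → MAX(price)=77, SUM(price)=176

Garden | 95 | 98 ; Toys | 77 | 176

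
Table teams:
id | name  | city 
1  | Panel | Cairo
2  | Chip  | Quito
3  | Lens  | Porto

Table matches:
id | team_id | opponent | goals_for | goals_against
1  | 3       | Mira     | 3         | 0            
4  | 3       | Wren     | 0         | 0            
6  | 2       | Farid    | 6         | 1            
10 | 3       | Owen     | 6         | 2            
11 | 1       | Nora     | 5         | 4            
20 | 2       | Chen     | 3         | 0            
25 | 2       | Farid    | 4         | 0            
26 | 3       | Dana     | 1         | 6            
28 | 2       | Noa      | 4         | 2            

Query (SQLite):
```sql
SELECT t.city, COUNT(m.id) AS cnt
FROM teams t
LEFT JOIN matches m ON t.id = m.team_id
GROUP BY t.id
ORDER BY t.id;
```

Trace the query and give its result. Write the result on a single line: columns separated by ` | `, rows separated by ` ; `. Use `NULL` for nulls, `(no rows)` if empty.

Cairo | 1 ; Quito | 4 ; Porto | 4

LEFT JOIN keeps every teams row; unmatched ones get NULL for matches columns.
Group by teams.id and compute COUNT(m.id). COUNT(col) of an all-NULL group is 0.
  1: ids {11} → COUNT(m.id)=1
  2: ids {6, 20, 25, 28} → COUNT(m.id)=4
  3: ids {1, 4, 10, 26} → COUNT(m.id)=4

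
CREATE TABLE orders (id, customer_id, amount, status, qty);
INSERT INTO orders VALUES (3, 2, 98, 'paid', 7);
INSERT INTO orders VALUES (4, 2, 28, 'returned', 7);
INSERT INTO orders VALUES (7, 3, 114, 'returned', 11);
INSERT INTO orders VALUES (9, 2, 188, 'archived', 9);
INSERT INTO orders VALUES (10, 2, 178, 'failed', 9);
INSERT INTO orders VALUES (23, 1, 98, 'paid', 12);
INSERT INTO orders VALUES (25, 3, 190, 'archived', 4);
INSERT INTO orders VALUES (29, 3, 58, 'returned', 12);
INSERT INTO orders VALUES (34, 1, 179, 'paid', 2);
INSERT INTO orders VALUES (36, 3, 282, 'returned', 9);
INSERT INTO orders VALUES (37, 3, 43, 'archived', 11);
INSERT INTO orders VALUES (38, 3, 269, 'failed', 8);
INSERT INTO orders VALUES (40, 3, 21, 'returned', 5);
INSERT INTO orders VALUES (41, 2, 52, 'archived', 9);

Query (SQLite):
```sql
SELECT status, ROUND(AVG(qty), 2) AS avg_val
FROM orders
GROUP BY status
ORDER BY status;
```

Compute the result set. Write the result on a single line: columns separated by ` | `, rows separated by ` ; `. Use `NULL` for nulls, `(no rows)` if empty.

Partition orders by status; compute ROUND(AVG(qty), 2) within each group.
  archived: ids {9, 25, 37, 41} → ROUND(AVG(qty), 2)=8.25
  failed: ids {10, 38} → ROUND(AVG(qty), 2)=8.5
  paid: ids {3, 23, 34} → ROUND(AVG(qty), 2)=7
  returned: ids {4, 7, 29, 36, 40} → ROUND(AVG(qty), 2)=8.8

archived | 8.25 ; failed | 8.5 ; paid | 7 ; returned | 8.8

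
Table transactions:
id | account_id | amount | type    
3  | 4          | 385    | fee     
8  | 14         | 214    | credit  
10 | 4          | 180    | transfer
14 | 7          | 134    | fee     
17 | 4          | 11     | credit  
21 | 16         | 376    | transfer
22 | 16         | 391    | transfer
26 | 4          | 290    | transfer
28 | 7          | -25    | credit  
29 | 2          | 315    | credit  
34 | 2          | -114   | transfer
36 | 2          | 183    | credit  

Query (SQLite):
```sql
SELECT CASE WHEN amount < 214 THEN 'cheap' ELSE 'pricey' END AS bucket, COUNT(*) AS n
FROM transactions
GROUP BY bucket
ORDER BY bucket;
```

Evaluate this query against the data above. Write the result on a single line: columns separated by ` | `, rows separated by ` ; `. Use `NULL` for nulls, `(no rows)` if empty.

cheap | 6 ; pricey | 6

Bucket rows by amount < 214 → 'cheap' else 'pricey'; count each bucket.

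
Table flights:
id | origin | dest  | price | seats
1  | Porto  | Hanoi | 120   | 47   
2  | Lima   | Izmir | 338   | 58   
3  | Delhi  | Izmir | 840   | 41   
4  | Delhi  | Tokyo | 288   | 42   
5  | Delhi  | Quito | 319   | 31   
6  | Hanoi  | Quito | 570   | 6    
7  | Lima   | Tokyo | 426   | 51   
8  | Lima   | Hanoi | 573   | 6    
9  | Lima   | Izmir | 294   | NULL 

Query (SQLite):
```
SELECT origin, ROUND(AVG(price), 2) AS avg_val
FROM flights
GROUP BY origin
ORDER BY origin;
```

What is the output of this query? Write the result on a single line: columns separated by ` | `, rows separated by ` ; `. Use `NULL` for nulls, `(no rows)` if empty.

Delhi | 482.33 ; Hanoi | 570 ; Lima | 407.75 ; Porto | 120

Partition flights by origin; compute ROUND(AVG(price), 2) within each group.
  Delhi: ids {3, 4, 5} → ROUND(AVG(price), 2)=482.33
  Hanoi: ids {6} → ROUND(AVG(price), 2)=570
  Lima: ids {2, 7, 8, 9} → ROUND(AVG(price), 2)=407.75
  Porto: ids {1} → ROUND(AVG(price), 2)=120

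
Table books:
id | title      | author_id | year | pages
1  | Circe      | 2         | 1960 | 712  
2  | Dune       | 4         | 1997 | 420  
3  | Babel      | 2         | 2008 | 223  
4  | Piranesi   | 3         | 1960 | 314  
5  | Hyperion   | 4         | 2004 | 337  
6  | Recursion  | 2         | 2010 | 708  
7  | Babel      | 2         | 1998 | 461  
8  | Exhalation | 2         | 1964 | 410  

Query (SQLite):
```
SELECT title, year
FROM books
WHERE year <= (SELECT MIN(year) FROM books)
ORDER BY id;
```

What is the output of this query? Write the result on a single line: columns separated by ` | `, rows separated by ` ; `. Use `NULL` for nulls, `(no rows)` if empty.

Circe | 1960 ; Piranesi | 1960

Scalar subquery: MIN(year) over all books rows = 1960.
Keep rows where year <= that value.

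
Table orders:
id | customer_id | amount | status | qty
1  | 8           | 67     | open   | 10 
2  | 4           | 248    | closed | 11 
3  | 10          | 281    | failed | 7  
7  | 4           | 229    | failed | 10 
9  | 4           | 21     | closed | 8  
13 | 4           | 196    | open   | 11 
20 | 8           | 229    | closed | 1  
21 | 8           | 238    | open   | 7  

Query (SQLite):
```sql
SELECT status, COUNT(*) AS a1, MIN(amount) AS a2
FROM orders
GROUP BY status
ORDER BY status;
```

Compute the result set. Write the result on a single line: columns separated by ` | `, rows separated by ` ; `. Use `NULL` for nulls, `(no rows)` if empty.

Group orders by status.
Per group compute: COUNT(*), MIN(amount).
  closed: ids {2, 9, 20} → COUNT(*)=3, MIN(amount)=21
  failed: ids {3, 7} → COUNT(*)=2, MIN(amount)=229
  open: ids {1, 13, 21} → COUNT(*)=3, MIN(amount)=67

closed | 3 | 21 ; failed | 2 | 229 ; open | 3 | 67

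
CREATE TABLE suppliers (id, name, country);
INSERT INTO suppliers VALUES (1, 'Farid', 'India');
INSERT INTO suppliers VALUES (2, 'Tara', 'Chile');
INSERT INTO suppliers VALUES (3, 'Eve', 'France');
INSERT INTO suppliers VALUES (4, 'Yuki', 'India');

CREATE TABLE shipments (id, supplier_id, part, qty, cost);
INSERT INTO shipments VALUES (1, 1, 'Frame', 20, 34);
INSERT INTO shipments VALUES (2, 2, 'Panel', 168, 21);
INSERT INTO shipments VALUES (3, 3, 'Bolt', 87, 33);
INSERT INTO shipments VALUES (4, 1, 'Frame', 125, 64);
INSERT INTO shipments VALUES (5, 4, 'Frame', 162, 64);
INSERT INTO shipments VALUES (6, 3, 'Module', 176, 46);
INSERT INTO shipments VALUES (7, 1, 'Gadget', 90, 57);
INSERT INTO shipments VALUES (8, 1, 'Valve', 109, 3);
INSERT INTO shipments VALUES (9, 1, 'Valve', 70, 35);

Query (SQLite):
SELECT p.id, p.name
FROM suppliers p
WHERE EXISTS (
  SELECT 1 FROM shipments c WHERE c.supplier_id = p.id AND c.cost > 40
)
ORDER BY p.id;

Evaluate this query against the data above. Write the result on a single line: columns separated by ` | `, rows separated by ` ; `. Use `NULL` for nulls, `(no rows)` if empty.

For each suppliers row, check whether any shipments with matching supplier_id has cost > 40.
Keep rows where that is true.

1 | Farid ; 3 | Eve ; 4 | Yuki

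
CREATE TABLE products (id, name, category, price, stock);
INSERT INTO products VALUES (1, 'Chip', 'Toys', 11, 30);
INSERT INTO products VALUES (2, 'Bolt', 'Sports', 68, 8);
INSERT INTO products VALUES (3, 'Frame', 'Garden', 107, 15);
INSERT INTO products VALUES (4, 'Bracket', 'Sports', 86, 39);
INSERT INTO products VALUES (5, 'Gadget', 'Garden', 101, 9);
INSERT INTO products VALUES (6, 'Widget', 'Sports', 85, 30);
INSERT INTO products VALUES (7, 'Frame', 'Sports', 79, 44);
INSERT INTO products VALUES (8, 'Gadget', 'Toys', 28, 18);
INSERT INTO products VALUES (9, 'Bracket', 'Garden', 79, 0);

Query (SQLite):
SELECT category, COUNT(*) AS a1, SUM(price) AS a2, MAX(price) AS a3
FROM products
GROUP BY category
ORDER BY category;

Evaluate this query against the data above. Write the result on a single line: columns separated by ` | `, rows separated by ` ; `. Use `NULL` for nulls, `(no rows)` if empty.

Garden | 3 | 287 | 107 ; Sports | 4 | 318 | 86 ; Toys | 2 | 39 | 28

Group products by category.
Per group compute: COUNT(*), SUM(price), MAX(price).
  Garden: ids {3, 5, 9} → COUNT(*)=3, SUM(price)=287, MAX(price)=107
  Sports: ids {2, 4, 6, 7} → COUNT(*)=4, SUM(price)=318, MAX(price)=86
  Toys: ids {1, 8} → COUNT(*)=2, SUM(price)=39, MAX(price)=28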